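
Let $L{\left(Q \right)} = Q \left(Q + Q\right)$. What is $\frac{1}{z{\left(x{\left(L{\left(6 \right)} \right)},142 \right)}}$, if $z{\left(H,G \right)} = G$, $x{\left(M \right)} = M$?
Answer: $\frac{1}{142} \approx 0.0070423$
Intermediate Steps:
$L{\left(Q \right)} = 2 Q^{2}$ ($L{\left(Q \right)} = Q 2 Q = 2 Q^{2}$)
$\frac{1}{z{\left(x{\left(L{\left(6 \right)} \right)},142 \right)}} = \frac{1}{142}$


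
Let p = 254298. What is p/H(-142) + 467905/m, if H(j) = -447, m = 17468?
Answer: -1410974643/2602732 ≈ -542.11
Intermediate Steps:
p/H(-142) + 467905/m = 254298/(-447) + 467905/17468 = 254298*(-1/447) + 467905*(1/17468) = -84766/149 + 467905/17468 = -1410974643/2602732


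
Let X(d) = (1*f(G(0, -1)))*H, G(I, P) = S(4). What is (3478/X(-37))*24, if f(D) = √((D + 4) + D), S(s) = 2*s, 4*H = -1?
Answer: -166944*√5/5 ≈ -74660.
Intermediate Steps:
H = -¼ (H = (¼)*(-1) = -¼ ≈ -0.25000)
G(I, P) = 8 (G(I, P) = 2*4 = 8)
f(D) = √(4 + 2*D) (f(D) = √((4 + D) + D) = √(4 + 2*D))
X(d) = -√5/2 (X(d) = (1*√(4 + 2*8))*(-¼) = (1*√(4 + 16))*(-¼) = (1*√20)*(-¼) = (1*(2*√5))*(-¼) = (2*√5)*(-¼) = -√5/2)
(3478/X(-37))*24 = (3478/((-√5/2)))*24 = (3478*(-2*√5/5))*24 = -6956*√5/5*24 = -166944*√5/5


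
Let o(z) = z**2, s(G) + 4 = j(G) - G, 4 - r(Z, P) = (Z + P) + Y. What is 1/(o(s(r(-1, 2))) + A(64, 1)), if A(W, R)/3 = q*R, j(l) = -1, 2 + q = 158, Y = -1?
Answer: 1/549 ≈ 0.0018215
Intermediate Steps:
q = 156 (q = -2 + 158 = 156)
r(Z, P) = 5 - P - Z (r(Z, P) = 4 - ((Z + P) - 1) = 4 - ((P + Z) - 1) = 4 - (-1 + P + Z) = 4 + (1 - P - Z) = 5 - P - Z)
A(W, R) = 468*R (A(W, R) = 3*(156*R) = 468*R)
s(G) = -5 - G (s(G) = -4 + (-1 - G) = -5 - G)
1/(o(s(r(-1, 2))) + A(64, 1)) = 1/((-5 - (5 - 1*2 - 1*(-1)))**2 + 468*1) = 1/((-5 - (5 - 2 + 1))**2 + 468) = 1/((-5 - 1*4)**2 + 468) = 1/((-5 - 4)**2 + 468) = 1/((-9)**2 + 468) = 1/(81 + 468) = 1/549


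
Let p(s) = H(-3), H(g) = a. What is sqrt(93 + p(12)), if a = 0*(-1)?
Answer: sqrt(93) ≈ 9.6436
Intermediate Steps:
a = 0
H(g) = 0
p(s) = 0
sqrt(93 + p(12)) = sqrt(93 + 0) = sqrt(93)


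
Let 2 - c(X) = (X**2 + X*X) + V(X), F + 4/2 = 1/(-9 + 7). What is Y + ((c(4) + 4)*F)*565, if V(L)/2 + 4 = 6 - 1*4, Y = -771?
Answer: 30304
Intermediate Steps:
V(L) = -4 (V(L) = -8 + 2*(6 - 1*4) = -8 + 2*(6 - 4) = -8 + 2*2 = -8 + 4 = -4)
F = -5/2 (F = -2 + 1/(-9 + 7) = -2 + 1/(-2) = -2 - 1/2 = -5/2 ≈ -2.5000)
c(X) = 6 - 2*X**2 (c(X) = 2 - ((X**2 + X*X) - 4) = 2 - ((X**2 + X**2) - 4) = 2 - (2*X**2 - 4) = 2 - (-4 + 2*X**2) = 2 + (4 - 2*X**2) = 6 - 2*X**2)
Y + ((c(4) + 4)*F)*565 = -771 + (((6 - 2*4**2) + 4)*(-5/2))*565 = -771 + (((6 - 2*16) + 4)*(-5/2))*565 = -771 + (((6 - 32) + 4)*(-5/2))*565 = -771 + ((-26 + 4)*(-5/2))*565 = -771 - 22*(-5/2)*565 = -771 + 55*565 = -771 + 31075 = 30304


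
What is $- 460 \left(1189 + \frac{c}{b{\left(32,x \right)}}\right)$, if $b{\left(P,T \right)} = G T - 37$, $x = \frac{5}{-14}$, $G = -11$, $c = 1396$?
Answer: $- \frac{244242980}{463} \approx -5.2752 \cdot 10^{5}$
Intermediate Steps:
$x = - \frac{5}{14}$ ($x = 5 \left(- \frac{1}{14}\right) = - \frac{5}{14} \approx -0.35714$)
$b{\left(P,T \right)} = -37 - 11 T$ ($b{\left(P,T \right)} = - 11 T - 37 = -37 - 11 T$)
$- 460 \left(1189 + \frac{c}{b{\left(32,x \right)}}\right) = - 460 \left(1189 + \frac{1396}{-37 - - \frac{55}{14}}\right) = - 460 \left(1189 + \frac{1396}{-37 + \frac{55}{14}}\right) = - 460 \left(1189 + \frac{1396}{- \frac{463}{14}}\right) = - 460 \left(1189 + 1396 \left(- \frac{14}{463}\right)\right) = - 460 \left(1189 - \frac{19544}{463}\right) = \left(-460\right) \frac{530963}{463} = - \frac{244242980}{463}$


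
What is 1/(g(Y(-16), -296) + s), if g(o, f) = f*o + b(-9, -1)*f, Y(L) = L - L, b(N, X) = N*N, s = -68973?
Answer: -1/92949 ≈ -1.0759e-5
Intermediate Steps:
b(N, X) = N²
Y(L) = 0
g(o, f) = 81*f + f*o (g(o, f) = f*o + (-9)²*f = f*o + 81*f = 81*f + f*o)
1/(g(Y(-16), -296) + s) = 1/(-296*(81 + 0) - 68973) = 1/(-296*81 - 68973) = 1/(-23976 - 68973) = 1/(-92949) = -1/92949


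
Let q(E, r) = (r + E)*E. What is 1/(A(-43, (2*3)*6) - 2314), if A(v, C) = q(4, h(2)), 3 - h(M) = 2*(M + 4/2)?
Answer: -1/2318 ≈ -0.00043141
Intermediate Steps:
h(M) = -1 - 2*M (h(M) = 3 - 2*(M + 4/2) = 3 - 2*(M + 4*(½)) = 3 - 2*(M + 2) = 3 - 2*(2 + M) = 3 - (4 + 2*M) = 3 + (-4 - 2*M) = -1 - 2*M)
q(E, r) = E*(E + r) (q(E, r) = (E + r)*E = E*(E + r))
A(v, C) = -4 (A(v, C) = 4*(4 + (-1 - 2*2)) = 4*(4 + (-1 - 4)) = 4*(4 - 5) = 4*(-1) = -4)
1/(A(-43, (2*3)*6) - 2314) = 1/(-4 - 2314) = 1/(-2318) = -1/2318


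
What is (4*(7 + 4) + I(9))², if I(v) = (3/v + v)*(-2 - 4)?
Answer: 144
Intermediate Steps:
I(v) = -18/v - 6*v (I(v) = (v + 3/v)*(-6) = -18/v - 6*v)
(4*(7 + 4) + I(9))² = (4*(7 + 4) + (-18/9 - 6*9))² = (4*11 + (-18*⅑ - 54))² = (44 + (-2 - 54))² = (44 - 56)² = (-12)² = 144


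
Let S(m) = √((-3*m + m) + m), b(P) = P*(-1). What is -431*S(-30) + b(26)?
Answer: -26 - 431*√30 ≈ -2386.7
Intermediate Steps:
b(P) = -P
S(m) = √(-m) (S(m) = √(-2*m + m) = √(-m))
-431*S(-30) + b(26) = -431*√30 - 1*26 = -431*√30 - 26 = -26 - 431*√30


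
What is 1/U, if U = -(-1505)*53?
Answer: 1/79765 ≈ 1.2537e-5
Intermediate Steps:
U = 79765 (U = -1505*(-53) = 79765)
1/U = 1/79765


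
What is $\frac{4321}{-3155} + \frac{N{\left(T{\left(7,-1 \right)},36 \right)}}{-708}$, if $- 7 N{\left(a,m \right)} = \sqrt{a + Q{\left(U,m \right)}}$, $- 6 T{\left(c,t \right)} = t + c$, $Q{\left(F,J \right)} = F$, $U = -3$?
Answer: $- \frac{4321}{3155} + \frac{i}{2478} \approx -1.3696 + 0.00040355 i$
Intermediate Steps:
$T{\left(c,t \right)} = - \frac{c}{6} - \frac{t}{6}$ ($T{\left(c,t \right)} = - \frac{t + c}{6} = - \frac{c + t}{6} = - \frac{c}{6} - \frac{t}{6}$)
$N{\left(a,m \right)} = - \frac{\sqrt{-3 + a}}{7}$ ($N{\left(a,m \right)} = - \frac{\sqrt{a - 3}}{7} = - \frac{\sqrt{-3 + a}}{7}$)
$\frac{4321}{-3155} + \frac{N{\left(T{\left(7,-1 \right)},36 \right)}}{-708} = \frac{4321}{-3155} + \frac{\left(- \frac{1}{7}\right) \sqrt{-3 - 1}}{-708} = 4321 \left(- \frac{1}{3155}\right) + - \frac{\sqrt{-3 + \left(- \frac{7}{6} + \frac{1}{6}\right)}}{7} \left(- \frac{1}{708}\right) = - \frac{4321}{3155} + - \frac{\sqrt{-3 - 1}}{7} \left(- \frac{1}{708}\right) = - \frac{4321}{3155} + - \frac{\sqrt{-4}}{7} \left(- \frac{1}{708}\right) = - \frac{4321}{3155} + - \frac{2 i}{7} \left(- \frac{1}{708}\right) = - \frac{4321}{3155} + \frac{i}{2478}$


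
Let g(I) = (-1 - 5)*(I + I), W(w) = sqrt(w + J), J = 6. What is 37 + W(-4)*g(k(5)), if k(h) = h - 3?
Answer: 37 - 24*sqrt(2) ≈ 3.0589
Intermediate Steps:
W(w) = sqrt(6 + w) (W(w) = sqrt(w + 6) = sqrt(6 + w))
k(h) = -3 + h
g(I) = -12*I
37 + W(-4)*g(k(5)) = 37 + sqrt(6 - 4)*(-12*(-3 + 5)) = 37 + sqrt(2)*(-12*2) = 37 + sqrt(2)*(-24) = 37 - 24*sqrt(2)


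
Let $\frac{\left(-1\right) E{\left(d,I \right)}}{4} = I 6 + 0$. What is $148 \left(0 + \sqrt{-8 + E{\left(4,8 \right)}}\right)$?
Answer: $1480 i \sqrt{2} \approx 2093.0 i$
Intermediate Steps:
$E{\left(d,I \right)} = - 24 I$ ($E{\left(d,I \right)} = - 4 \left(I 6 + 0\right) = - 4 \left(6 I + 0\right) = - 4 \cdot 6 I = - 24 I$)
$148 \left(0 + \sqrt{-8 + E{\left(4,8 \right)}}\right) = 148 \left(0 + \sqrt{-8 - 192}\right) = 148 \left(0 + \sqrt{-200}\right) = 148 \left(0 + 10 i \sqrt{2}\right) = 148 \cdot 10 i \sqrt{2} = 1480 i \sqrt{2}$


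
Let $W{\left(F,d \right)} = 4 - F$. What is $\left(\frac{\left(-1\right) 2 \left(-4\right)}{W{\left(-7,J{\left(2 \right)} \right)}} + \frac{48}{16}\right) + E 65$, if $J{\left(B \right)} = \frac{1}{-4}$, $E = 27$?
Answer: $\frac{19346}{11} \approx 1758.7$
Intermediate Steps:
$J{\left(B \right)} = - \frac{1}{4}$
$\left(\frac{\left(-1\right) 2 \left(-4\right)}{W{\left(-7,J{\left(2 \right)} \right)}} + \frac{48}{16}\right) + E 65 = \left(\frac{\left(-1\right) 2 \left(-4\right)}{4 - -7} + \frac{48}{16}\right) + 27 \cdot 65 = \left(\frac{\left(-2\right) \left(-4\right)}{4 + 7} + 48 \cdot \frac{1}{16}\right) + 1755 = \left(\frac{8}{11} + 3\right) + 1755 = \frac{41}{11} + 1755 = \frac{19346}{11}$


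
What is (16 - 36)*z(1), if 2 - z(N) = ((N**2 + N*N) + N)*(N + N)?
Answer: 80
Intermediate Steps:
z(N) = 2 - 2*N*(N + 2*N**2) (z(N) = 2 - ((N**2 + N*N) + N)*(N + N) = 2 - ((N**2 + N**2) + N)*2*N = 2 - (2*N**2 + N)*2*N = 2 - (N + 2*N**2)*2*N = 2 - 2*N*(N + 2*N**2))
(16 - 36)*z(1) = (16 - 36)*(2 - 4*1**3 - 2*1**2) = -20*(2 - 4*1 - 2*1) = -20*(2 - 4 - 2) = -20*(-4) = 80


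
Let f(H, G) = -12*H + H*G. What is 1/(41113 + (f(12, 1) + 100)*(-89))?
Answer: 1/43961 ≈ 2.2747e-5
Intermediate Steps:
f(H, G) = -12*H + G*H
1/(41113 + (f(12, 1) + 100)*(-89)) = 1/(41113 + (12*(-12 + 1) + 100)*(-89)) = 1/(41113 + (12*(-11) + 100)*(-89)) = 1/(41113 + (-132 + 100)*(-89)) = 1/(41113 - 32*(-89)) = 1/(41113 + 2848) = 1/43961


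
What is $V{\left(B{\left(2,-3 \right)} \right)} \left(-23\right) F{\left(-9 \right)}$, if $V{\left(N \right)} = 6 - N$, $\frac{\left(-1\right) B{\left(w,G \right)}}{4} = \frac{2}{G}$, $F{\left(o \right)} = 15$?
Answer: $-1150$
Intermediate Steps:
$B{\left(w,G \right)} = - \frac{8}{G}$ ($B{\left(w,G \right)} = - 4 \frac{2}{G} = - \frac{8}{G}$)
$V{\left(B{\left(2,-3 \right)} \right)} \left(-23\right) F{\left(-9 \right)} = \left(6 - - \frac{8}{-3}\right) \left(-23\right) 15 = \left(6 - \left(-8\right) \left(- \frac{1}{3}\right)\right) \left(-23\right) 15 = \left(6 - \frac{8}{3}\right) \left(-23\right) 15 = \frac{10}{3} \left(-23\right) 15 = \left(- \frac{230}{3}\right) 15 = -1150$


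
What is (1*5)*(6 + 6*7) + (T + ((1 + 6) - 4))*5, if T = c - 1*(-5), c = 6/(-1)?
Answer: 250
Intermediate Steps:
c = -6 (c = 6*(-1) = -6)
T = -1 (T = -6 - 1*(-5) = -6 + 5 = -1)
(1*5)*(6 + 6*7) + (T + ((1 + 6) - 4))*5 = (1*5)*(6 + 6*7) + (-1 + ((1 + 6) - 4))*5 = 5*(6 + 42) + (-1 + (7 - 4))*5 = 5*48 + (-1 + 3)*5 = 240 + 2*5 = 240 + 10 = 250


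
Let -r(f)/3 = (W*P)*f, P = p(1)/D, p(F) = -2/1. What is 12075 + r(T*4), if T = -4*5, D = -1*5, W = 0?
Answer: 12075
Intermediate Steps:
D = -5
p(F) = -2 (p(F) = -2*1 = -2)
P = ⅖ (P = -2/(-5) = -2*(-⅕) = ⅖ ≈ 0.40000)
T = -20
r(f) = 0 (r(f) = -3*0*(⅖)*f = -0*f = -3*0 = 0)
12075 + r(T*4) = 12075 + 0 = 12075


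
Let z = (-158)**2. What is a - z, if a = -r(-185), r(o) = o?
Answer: -24779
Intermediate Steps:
a = 185 (a = -1*(-185) = 185)
z = 24964
a - z = 185 - 1*24964 = 185 - 24964 = -24779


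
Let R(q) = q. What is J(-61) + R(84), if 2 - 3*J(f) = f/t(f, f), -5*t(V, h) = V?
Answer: 259/3 ≈ 86.333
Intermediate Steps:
t(V, h) = -V/5
J(f) = 7/3 (J(f) = ⅔ - f/(3*((-f/5))) = ⅔ - f*(-5/f)/3 = ⅔ - ⅓*(-5) = ⅔ + 5/3 = 7/3)
J(-61) + R(84) = 7/3 + 84 = 259/3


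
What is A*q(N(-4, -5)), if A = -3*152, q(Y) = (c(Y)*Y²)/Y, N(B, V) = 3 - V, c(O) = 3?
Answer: -10944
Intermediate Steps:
q(Y) = 3*Y (q(Y) = (3*Y²)/Y = 3*Y)
A = -456
A*q(N(-4, -5)) = -1368*(3 - 1*(-5)) = -1368*(3 + 5) = -1368*8 = -456*24 = -10944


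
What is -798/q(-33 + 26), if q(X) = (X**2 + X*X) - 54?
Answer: -399/22 ≈ -18.136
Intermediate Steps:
q(X) = -54 + 2*X**2 (q(X) = (X**2 + X**2) - 54 = 2*X**2 - 54 = -54 + 2*X**2)
-798/q(-33 + 26) = -798/(-54 + 2*(-33 + 26)**2) = -798/(-54 + 2*(-7)**2) = -798/(-54 + 2*49) = -798/(-54 + 98) = -798/44 = -798*1/44 = -399/22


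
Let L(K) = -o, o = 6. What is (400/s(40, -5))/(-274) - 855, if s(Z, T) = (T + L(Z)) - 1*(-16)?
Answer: -117175/137 ≈ -855.29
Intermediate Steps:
L(K) = -6 (L(K) = -1*6 = -6)
s(Z, T) = 10 + T (s(Z, T) = (T - 6) - 1*(-16) = (-6 + T) + 16 = 10 + T)
(400/s(40, -5))/(-274) - 855 = (400/(10 - 5))/(-274) - 855 = (400/5)*(-1/274) - 855 = (400*(⅕))*(-1/274) - 855 = 80*(-1/274) - 855 = -40/137 - 855 = -117175/137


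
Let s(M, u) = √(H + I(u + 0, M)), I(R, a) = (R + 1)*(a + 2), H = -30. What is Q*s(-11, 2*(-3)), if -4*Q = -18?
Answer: 9*√15/2 ≈ 17.428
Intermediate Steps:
Q = 9/2 (Q = -¼*(-18) = 9/2 ≈ 4.5000)
I(R, a) = (1 + R)*(2 + a)
s(M, u) = √(-28 + M + 2*u + M*u) (s(M, u) = √(-30 + (2 + M + 2*(u + 0) + (u + 0)*M)) = √(-30 + (2 + M + 2*u + u*M)) = √(-30 + (2 + M + 2*u + M*u)) = √(-28 + M + 2*u + M*u))
Q*s(-11, 2*(-3)) = 9*√(-28 - 11 + 2*(2*(-3)) - 22*(-3))/2 = 9*√(-28 - 11 + 2*(-6) - 11*(-6))/2 = 9*√(-28 - 11 - 12 + 66)/2 = 9*√15/2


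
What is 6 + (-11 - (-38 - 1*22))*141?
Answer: 6915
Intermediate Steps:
6 + (-11 - (-38 - 1*22))*141 = 6 + (-11 - (-38 - 22))*141 = 6 + (-11 - 1*(-60))*141 = 6 + (-11 + 60)*141 = 6 + 49*141 = 6 + 6909 = 6915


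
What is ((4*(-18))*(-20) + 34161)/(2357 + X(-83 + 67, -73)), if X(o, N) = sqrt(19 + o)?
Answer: 83911557/5555446 - 35601*sqrt(3)/5555446 ≈ 15.093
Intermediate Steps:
((4*(-18))*(-20) + 34161)/(2357 + X(-83 + 67, -73)) = ((4*(-18))*(-20) + 34161)/(2357 + sqrt(19 + (-83 + 67))) = (-72*(-20) + 34161)/(2357 + sqrt(19 - 16)) = (1440 + 34161)/(2357 + sqrt(3)) = 35601/(2357 + sqrt(3))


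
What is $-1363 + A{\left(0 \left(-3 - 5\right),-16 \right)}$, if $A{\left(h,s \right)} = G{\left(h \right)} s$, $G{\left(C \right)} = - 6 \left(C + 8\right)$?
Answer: $-595$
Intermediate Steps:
$G{\left(C \right)} = -48 - 6 C$ ($G{\left(C \right)} = - 6 \left(8 + C\right) = -48 - 6 C$)
$A{\left(h,s \right)} = s \left(-48 - 6 h\right)$ ($A{\left(h,s \right)} = \left(-48 - 6 h\right) s = s \left(-48 - 6 h\right)$)
$-1363 + A{\left(0 \left(-3 - 5\right),-16 \right)} = -1363 - - 96 \left(8 + 0 \left(-3 - 5\right)\right) = -1363 - - 96 \left(8 + 0 \left(-8\right)\right) = -1363 - - 96 \left(8 + 0\right) = -1363 - \left(-96\right) 8 = -1363 + 768 = -595$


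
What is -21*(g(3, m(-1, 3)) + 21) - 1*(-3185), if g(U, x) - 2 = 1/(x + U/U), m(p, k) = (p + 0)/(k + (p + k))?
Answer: 10703/4 ≈ 2675.8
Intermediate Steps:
m(p, k) = p/(p + 2*k) (m(p, k) = p/(k + (k + p)) = p/(p + 2*k))
g(U, x) = 2 + 1/(1 + x) (g(U, x) = 2 + 1/(x + U/U) = 2 + 1/(x + 1) = 2 + 1/(1 + x))
-21*(g(3, m(-1, 3)) + 21) - 1*(-3185) = -21*((3 + 2*(-1/(-1 + 2*3)))/(1 - 1/(-1 + 2*3)) + 21) - 1*(-3185) = -21*((3 + 2*(-1/(-1 + 6)))/(1 - 1/(-1 + 6)) + 21) + 3185 = -21*((3 + 2*(-1/5))/(1 - 1/5) + 21) + 3185 = -21*((3 - 2/5)/(4/5) + 21) + 3185 = -21*((5/4)*(13/5) + 21) + 3185 = -21*(13/4 + 21) + 3185 = -21*97/4 + 3185 = -2037/4 + 3185 = 10703/4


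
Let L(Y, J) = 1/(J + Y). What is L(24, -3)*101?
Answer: 101/21 ≈ 4.8095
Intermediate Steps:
L(24, -3)*101 = 101/(-3 + 24) = 101/21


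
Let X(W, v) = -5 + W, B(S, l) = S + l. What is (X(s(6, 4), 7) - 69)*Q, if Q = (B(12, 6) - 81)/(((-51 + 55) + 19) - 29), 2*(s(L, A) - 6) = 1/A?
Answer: -11403/16 ≈ -712.69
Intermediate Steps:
s(L, A) = 6 + 1/(2*A)
Q = 21/2 (Q = ((12 + 6) - 81)/(((-51 + 55) + 19) - 29) = (18 - 81)/((4 + 19) - 29) = -63/(23 - 29) = -63/(-6) = -63*(-⅙) = 21/2 ≈ 10.500)
(X(s(6, 4), 7) - 69)*Q = ((-5 + (6 + (½)/4)) - 69)*(21/2) = ((-5 + (6 + (½)*(¼))) - 69)*(21/2) = ((-5 + (6 + ⅛)) - 69)*(21/2) = ((-5 + 49/8) - 69)*(21/2) = (9/8 - 69)*(21/2) = -543/8*21/2 = -11403/16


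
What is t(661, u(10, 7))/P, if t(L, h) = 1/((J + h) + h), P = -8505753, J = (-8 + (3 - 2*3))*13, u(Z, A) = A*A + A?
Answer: 1/263678343 ≈ 3.7925e-9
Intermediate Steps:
u(Z, A) = A + A**2 (u(Z, A) = A**2 + A = A + A**2)
J = -143 (J = (-8 + (3 - 6))*13 = (-8 - 3)*13 = -11*13 = -143)
t(L, h) = 1/(-143 + 2*h) (t(L, h) = 1/((-143 + h) + h) = 1/(-143 + 2*h))
t(661, u(10, 7))/P = 1/(-143 + 2*(7*(1 + 7))*(-8505753)) = -1/8505753/(-143 + 2*(7*8)) = -1/8505753/(-143 + 2*56) = -1/8505753/(-143 + 112) = -1/8505753/(-31) = -1/31*(-1/8505753) = 1/263678343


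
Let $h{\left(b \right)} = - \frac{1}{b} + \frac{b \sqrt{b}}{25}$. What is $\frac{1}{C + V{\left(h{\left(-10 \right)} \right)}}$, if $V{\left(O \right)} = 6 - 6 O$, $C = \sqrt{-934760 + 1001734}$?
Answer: $\frac{5}{27 + 5 \sqrt{66974} + 12 i \sqrt{10}} \approx 0.003782 - 0.00010864 i$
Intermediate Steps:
$h{\left(b \right)} = - \frac{1}{b} + \frac{b^{\frac{3}{2}}}{25}$ ($h{\left(b \right)} = - \frac{1}{b} + b^{\frac{3}{2}} \cdot \frac{1}{25} = - \frac{1}{b} + \frac{b^{\frac{3}{2}}}{25}$)
$C = \sqrt{66974} \approx 258.79$
$\frac{1}{C + V{\left(h{\left(-10 \right)} \right)}} = \frac{1}{\sqrt{66974} + \left(6 - 6 \frac{-25 + \left(-10\right)^{\frac{5}{2}}}{25 \left(-10\right)}\right)} = \frac{1}{\sqrt{66974} + \left(6 - 6 \cdot \frac{1}{25} \left(- \frac{1}{10}\right) \left(-25 + 100 i \sqrt{10}\right)\right)} = \frac{1}{\sqrt{66974} + \left(6 - 6 \left(\frac{1}{10} - \frac{2 i \sqrt{10}}{5}\right)\right)} = \frac{1}{\sqrt{66974} + \left(6 - \left(\frac{3}{5} - \frac{12 i \sqrt{10}}{5}\right)\right)} = \frac{1}{\sqrt{66974} + \left(\frac{27}{5} + \frac{12 i \sqrt{10}}{5}\right)} = \frac{1}{\frac{27}{5} + \sqrt{66974} + \frac{12 i \sqrt{10}}{5}}$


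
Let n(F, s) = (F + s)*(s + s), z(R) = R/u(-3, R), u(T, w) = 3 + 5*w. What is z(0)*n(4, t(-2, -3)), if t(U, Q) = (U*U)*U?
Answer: 0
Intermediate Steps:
t(U, Q) = U³ (t(U, Q) = U²*U = U³)
z(R) = R/(3 + 5*R)
n(F, s) = 2*s*(F + s) (n(F, s) = (F + s)*(2*s) = 2*s*(F + s))
z(0)*n(4, t(-2, -3)) = (0/(3 + 5*0))*(2*(-2)³*(4 + (-2)³)) = (0/(3 + 0))*(2*(-8)*(4 - 8)) = (0/3)*(2*(-8)*(-4)) = (0*(⅓))*64 = 0*64 = 0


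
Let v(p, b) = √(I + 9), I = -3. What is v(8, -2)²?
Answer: 6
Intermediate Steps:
v(p, b) = √6 (v(p, b) = √(-3 + 9) = √6)
v(8, -2)² = (√6)² = 6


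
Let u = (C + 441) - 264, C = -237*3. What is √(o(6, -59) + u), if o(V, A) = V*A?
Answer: 2*I*√222 ≈ 29.799*I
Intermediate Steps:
C = -711
o(V, A) = A*V
u = -534 (u = (-711 + 441) - 264 = -270 - 264 = -534)
√(o(6, -59) + u) = √(-59*6 - 534) = √(-354 - 534) = √(-888) = 2*I*√222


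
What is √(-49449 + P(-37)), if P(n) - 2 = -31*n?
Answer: 10*I*√483 ≈ 219.77*I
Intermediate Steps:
P(n) = 2 - 31*n
√(-49449 + P(-37)) = √(-49449 + (2 - 31*(-37))) = √(-49449 + (2 + 1147)) = √(-49449 + 1149) = √(-48300) = 10*I*√483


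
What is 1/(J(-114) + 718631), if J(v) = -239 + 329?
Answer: 1/718721 ≈ 1.3914e-6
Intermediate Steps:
J(v) = 90
1/(J(-114) + 718631) = 1/(90 + 718631) = 1/718721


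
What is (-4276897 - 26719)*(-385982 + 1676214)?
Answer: -5552663078912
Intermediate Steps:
(-4276897 - 26719)*(-385982 + 1676214) = -4303616*1290232 = -5552663078912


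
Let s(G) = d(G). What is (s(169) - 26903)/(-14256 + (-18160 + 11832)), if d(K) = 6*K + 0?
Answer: 25889/20584 ≈ 1.2577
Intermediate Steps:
d(K) = 6*K
s(G) = 6*G
(s(169) - 26903)/(-14256 + (-18160 + 11832)) = (6*169 - 26903)/(-14256 + (-18160 + 11832)) = (1014 - 26903)/(-14256 - 6328) = -25889/(-20584) = -25889*(-1/20584) = 25889/20584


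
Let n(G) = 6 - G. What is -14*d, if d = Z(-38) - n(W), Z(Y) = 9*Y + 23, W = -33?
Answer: 5012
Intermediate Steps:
Z(Y) = 23 + 9*Y
d = -358 (d = (23 + 9*(-38)) - (6 - 1*(-33)) = (23 - 342) - (6 + 33) = -319 - 1*39 = -319 - 39 = -358)
-14*d = -14*(-358) = 5012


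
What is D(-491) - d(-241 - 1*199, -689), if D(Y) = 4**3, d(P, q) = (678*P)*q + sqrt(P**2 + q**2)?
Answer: -205542416 - sqrt(668321) ≈ -2.0554e+8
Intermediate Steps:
d(P, q) = sqrt(P**2 + q**2) + 678*P*q (d(P, q) = 678*P*q + sqrt(P**2 + q**2) = sqrt(P**2 + q**2) + 678*P*q)
D(Y) = 64
D(-491) - d(-241 - 1*199, -689) = 64 - (sqrt((-241 - 1*199)**2 + (-689)**2) + 678*(-241 - 1*199)*(-689)) = 64 - (sqrt((-241 - 199)**2 + 474721) + 678*(-241 - 199)*(-689)) = 64 - (sqrt((-440)**2 + 474721) + 678*(-440)*(-689)) = 64 - (sqrt(193600 + 474721) + 205542480) = 64 - (sqrt(668321) + 205542480) = 64 - (205542480 + sqrt(668321)) = 64 + (-205542480 - sqrt(668321)) = -205542416 - sqrt(668321)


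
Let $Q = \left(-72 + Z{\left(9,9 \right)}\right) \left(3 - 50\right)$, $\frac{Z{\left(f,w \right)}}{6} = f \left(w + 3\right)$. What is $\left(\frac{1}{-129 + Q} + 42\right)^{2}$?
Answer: $\frac{1305171438481}{739894401} \approx 1764.0$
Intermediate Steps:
$Z{\left(f,w \right)} = 6 f \left(3 + w\right)$ ($Z{\left(f,w \right)} = 6 f \left(w + 3\right) = 6 f \left(3 + w\right)$)
$Q = -27072$ ($Q = \left(-72 + 6 \cdot 9 \left(3 + 9\right)\right) \left(3 - 50\right) = \left(-72 + 6 \cdot 9 \cdot 12\right) \left(-47\right) = \left(-72 + 648\right) \left(-47\right) = 576 \left(-47\right) = -27072$)
$\left(\frac{1}{-129 + Q} + 42\right)^{2} = \left(\frac{1}{-129 - 27072} + 42\right)^{2} = \left(\frac{1}{-27201} + 42\right)^{2} = \left(- \frac{1}{27201} + 42\right)^{2} = \left(\frac{1142441}{27201}\right)^{2} = \frac{1305171438481}{739894401}$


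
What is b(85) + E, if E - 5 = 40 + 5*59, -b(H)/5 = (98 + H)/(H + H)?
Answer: 11377/34 ≈ 334.62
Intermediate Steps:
b(H) = -5*(98 + H)/(2*H) (b(H) = -5*(98 + H)/(H + H) = -5*(98 + H)/(2*H))
E = 340 (E = 5 + (40 + 5*59) = 5 + (40 + 295) = 5 + 335 = 340)
b(85) + E = (-5/2 - 245/85) + 340 = (-5/2 - 245*1/85) + 340 = (-5/2 - 49/17) + 340 = -183/34 + 340 = 11377/34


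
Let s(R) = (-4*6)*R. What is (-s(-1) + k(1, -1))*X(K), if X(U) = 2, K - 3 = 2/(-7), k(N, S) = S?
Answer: -50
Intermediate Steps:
s(R) = -24*R
K = 19/7 (K = 3 + 2/(-7) = 3 + 2*(-1/7) = 3 - 2/7 = 19/7 ≈ 2.7143)
(-s(-1) + k(1, -1))*X(K) = (-(-24)*(-1) - 1)*2 = (-1*24 - 1)*2 = (-24 - 1)*2 = -25*2 = -50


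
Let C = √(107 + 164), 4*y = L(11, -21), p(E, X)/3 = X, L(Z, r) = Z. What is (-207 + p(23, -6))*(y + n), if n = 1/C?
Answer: -2475/4 - 225*√271/271 ≈ -632.42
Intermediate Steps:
p(E, X) = 3*X
y = 11/4 (y = (¼)*11 = 11/4 ≈ 2.7500)
C = √271 ≈ 16.462
n = √271/271 (n = 1/(√271) = √271/271 ≈ 0.060746)
(-207 + p(23, -6))*(y + n) = (-207 + 3*(-6))*(11/4 + √271/271) = (-207 - 18)*(11/4 + √271/271) = -225*(11/4 + √271/271) = -2475/4 - 225*√271/271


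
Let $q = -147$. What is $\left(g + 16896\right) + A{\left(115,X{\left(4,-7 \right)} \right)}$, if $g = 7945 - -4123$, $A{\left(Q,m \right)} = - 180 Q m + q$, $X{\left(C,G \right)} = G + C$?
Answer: $90917$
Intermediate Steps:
$X{\left(C,G \right)} = C + G$
$A{\left(Q,m \right)} = -147 - 180 Q m$ ($A{\left(Q,m \right)} = - 180 Q m - 147 = -147 - 180 Q m$)
$g = 12068$ ($g = 7945 + 4123 = 12068$)
$\left(g + 16896\right) + A{\left(115,X{\left(4,-7 \right)} \right)} = \left(12068 + 16896\right) - \left(147 + 20700 \left(4 - 7\right)\right) = 28964 - \left(147 + 20700 \left(-3\right)\right) = 28964 + \left(-147 + 62100\right) = 28964 + 61953 = 90917$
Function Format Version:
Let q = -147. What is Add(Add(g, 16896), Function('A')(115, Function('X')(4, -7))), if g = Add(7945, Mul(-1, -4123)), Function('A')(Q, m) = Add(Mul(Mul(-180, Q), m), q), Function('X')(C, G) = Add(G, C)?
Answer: 90917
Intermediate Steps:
Function('X')(C, G) = Add(C, G)
Function('A')(Q, m) = Add(-147, Mul(-180, Q, m)) (Function('A')(Q, m) = Add(Mul(Mul(-180, Q), m), -147) = Add(Mul(-180, Q, m), -147) = Add(-147, Mul(-180, Q, m)))
g = 12068 (g = Add(7945, 4123) = 12068)
Add(Add(g, 16896), Function('A')(115, Function('X')(4, -7))) = Add(Add(12068, 16896), Add(-147, Mul(-180, 115, Add(4, -7)))) = Add(28964, Add(-147, Mul(-180, 115, -3))) = Add(28964, Add(-147, 62100)) = Add(28964, 61953) = 90917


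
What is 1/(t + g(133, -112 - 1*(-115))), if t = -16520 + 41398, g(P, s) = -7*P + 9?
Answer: 1/23956 ≈ 4.1743e-5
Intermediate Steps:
g(P, s) = 9 - 7*P
t = 24878
1/(t + g(133, -112 - 1*(-115))) = 1/(24878 + (9 - 7*133)) = 1/(24878 + (9 - 931)) = 1/(24878 - 922) = 1/23956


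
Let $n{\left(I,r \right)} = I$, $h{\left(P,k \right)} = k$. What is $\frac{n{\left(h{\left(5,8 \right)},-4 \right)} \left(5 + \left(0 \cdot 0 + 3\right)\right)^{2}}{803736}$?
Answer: $\frac{64}{100467} \approx 0.00063702$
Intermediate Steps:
$\frac{n{\left(h{\left(5,8 \right)},-4 \right)} \left(5 + \left(0 \cdot 0 + 3\right)\right)^{2}}{803736} = \frac{8 \left(5 + \left(0 \cdot 0 + 3\right)\right)^{2}}{803736} = 8 \left(5 + \left(0 + 3\right)\right)^{2} \cdot \frac{1}{803736} = 8 \left(5 + 3\right)^{2} \cdot \frac{1}{803736} = 8 \cdot 8^{2} \cdot \frac{1}{803736} = 8 \cdot 64 \cdot \frac{1}{803736} = 512 \cdot \frac{1}{803736} = \frac{64}{100467}$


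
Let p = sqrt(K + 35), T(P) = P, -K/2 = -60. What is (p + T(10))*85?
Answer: 850 + 85*sqrt(155) ≈ 1908.2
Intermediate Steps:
K = 120 (K = -2*(-60) = 120)
p = sqrt(155) (p = sqrt(120 + 35) = sqrt(155) ≈ 12.450)
(p + T(10))*85 = (sqrt(155) + 10)*85 = (10 + sqrt(155))*85 = 850 + 85*sqrt(155)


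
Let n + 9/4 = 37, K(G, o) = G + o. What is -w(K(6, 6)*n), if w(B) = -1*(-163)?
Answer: -163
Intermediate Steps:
n = 139/4 (n = -9/4 + 37 = 139/4 ≈ 34.750)
w(B) = 163
-w(K(6, 6)*n) = -1*163 = -163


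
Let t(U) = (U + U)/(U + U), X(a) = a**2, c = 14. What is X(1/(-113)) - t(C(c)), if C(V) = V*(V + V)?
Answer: -12768/12769 ≈ -0.99992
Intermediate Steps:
C(V) = 2*V**2 (C(V) = V*(2*V) = 2*V**2)
t(U) = 1 (t(U) = (2*U)/((2*U)) = (2*U)*(1/(2*U)) = 1)
X(1/(-113)) - t(C(c)) = (1/(-113))**2 - 1*1 = (-1/113)**2 - 1 = 1/12769 - 1 = -12768/12769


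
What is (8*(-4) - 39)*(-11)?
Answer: 781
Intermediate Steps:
(8*(-4) - 39)*(-11) = (-32 - 39)*(-11) = -71*(-11) = 781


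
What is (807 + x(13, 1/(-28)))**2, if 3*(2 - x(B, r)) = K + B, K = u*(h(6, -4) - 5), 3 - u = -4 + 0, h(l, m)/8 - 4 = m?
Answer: 5997601/9 ≈ 6.6640e+5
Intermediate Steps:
h(l, m) = 32 + 8*m
u = 7 (u = 3 - (-4 + 0) = 3 - 1*(-4) = 3 + 4 = 7)
K = -35 (K = 7*((32 + 8*(-4)) - 5) = 7*((32 - 32) - 5) = 7*(0 - 5) = 7*(-5) = -35)
x(B, r) = 41/3 - B/3 (x(B, r) = 2 - (-35 + B)/3 = 2 + (35/3 - B/3) = 41/3 - B/3)
(807 + x(13, 1/(-28)))**2 = (807 + (41/3 - 1/3*13))**2 = (807 + (41/3 - 13/3))**2 = (807 + 28/3)**2 = (2449/3)**2 = 5997601/9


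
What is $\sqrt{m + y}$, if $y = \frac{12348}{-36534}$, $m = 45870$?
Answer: $\frac{2 \sqrt{425164991277}}{6089} \approx 214.17$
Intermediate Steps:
$y = - \frac{2058}{6089}$ ($y = 12348 \left(- \frac{1}{36534}\right) = - \frac{2058}{6089} \approx -0.33799$)
$\sqrt{m + y} = \sqrt{45870 - \frac{2058}{6089}} = \sqrt{\frac{279300372}{6089}} = \frac{2 \sqrt{425164991277}}{6089}$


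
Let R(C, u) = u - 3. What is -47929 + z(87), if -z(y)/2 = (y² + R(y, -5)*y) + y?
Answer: -61849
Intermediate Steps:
R(C, u) = -3 + u
z(y) = -2*y² + 14*y (z(y) = -2*((y² + (-3 - 5)*y) + y) = -2*((y² - 8*y) + y) = -2*(y² - 7*y) = -2*y² + 14*y)
-47929 + z(87) = -47929 + 2*87*(7 - 1*87) = -47929 + 2*87*(7 - 87) = -47929 + 2*87*(-80) = -47929 - 13920 = -61849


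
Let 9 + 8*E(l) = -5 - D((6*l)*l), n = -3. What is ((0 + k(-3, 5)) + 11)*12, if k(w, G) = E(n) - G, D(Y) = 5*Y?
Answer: -354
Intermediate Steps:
E(l) = -7/4 - 15*l**2/4 (E(l) = -9/8 + (-5 - 5*(6*l)*l)/8 = -9/8 + (-5 - 5*6*l**2)/8 = -9/8 + (-5 - 30*l**2)/8 = -9/8 + (-5/8 - 15*l**2/4) = -7/4 - 15*l**2/4)
k(w, G) = -71/2 - G (k(w, G) = (-7/4 - 15/4*(-3)**2) - G = (-7/4 - 15/4*9) - G = (-7/4 - 135/4) - G = -71/2 - G)
((0 + k(-3, 5)) + 11)*12 = ((0 + (-71/2 - 1*5)) + 11)*12 = ((0 + (-71/2 - 5)) + 11)*12 = ((0 - 81/2) + 11)*12 = (-81/2 + 11)*12 = -59/2*12 = -354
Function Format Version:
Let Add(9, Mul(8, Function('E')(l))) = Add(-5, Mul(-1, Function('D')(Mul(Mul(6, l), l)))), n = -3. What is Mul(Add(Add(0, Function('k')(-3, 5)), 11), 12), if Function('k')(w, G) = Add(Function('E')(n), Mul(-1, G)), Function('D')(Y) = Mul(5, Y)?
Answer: -354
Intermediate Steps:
Function('E')(l) = Add(Rational(-7, 4), Mul(Rational(-15, 4), Pow(l, 2))) (Function('E')(l) = Add(Rational(-9, 8), Mul(Rational(1, 8), Add(-5, Mul(-1, Mul(5, Mul(Mul(6, l), l)))))) = Add(Rational(-9, 8), Mul(Rational(1, 8), Add(-5, Mul(-1, Mul(5, Mul(6, Pow(l, 2))))))) = Add(Rational(-9, 8), Mul(Rational(1, 8), Add(-5, Mul(-1, Mul(30, Pow(l, 2)))))) = Add(Rational(-9, 8), Mul(Rational(1, 8), Add(-5, Mul(-30, Pow(l, 2))))) = Add(Rational(-9, 8), Add(Rational(-5, 8), Mul(Rational(-15, 4), Pow(l, 2)))) = Add(Rational(-7, 4), Mul(Rational(-15, 4), Pow(l, 2))))
Function('k')(w, G) = Add(Rational(-71, 2), Mul(-1, G)) (Function('k')(w, G) = Add(Add(Rational(-7, 4), Mul(Rational(-15, 4), Pow(-3, 2))), Mul(-1, G)) = Add(Add(Rational(-7, 4), Mul(Rational(-15, 4), 9)), Mul(-1, G)) = Add(Add(Rational(-7, 4), Rational(-135, 4)), Mul(-1, G)) = Add(Rational(-71, 2), Mul(-1, G)))
Mul(Add(Add(0, Function('k')(-3, 5)), 11), 12) = Mul(Add(Add(0, Add(Rational(-71, 2), Mul(-1, 5))), 11), 12) = Mul(Add(Add(0, Add(Rational(-71, 2), -5)), 11), 12) = Mul(Add(Add(0, Rational(-81, 2)), 11), 12) = Mul(Add(Rational(-81, 2), 11), 12) = Mul(Rational(-59, 2), 12) = -354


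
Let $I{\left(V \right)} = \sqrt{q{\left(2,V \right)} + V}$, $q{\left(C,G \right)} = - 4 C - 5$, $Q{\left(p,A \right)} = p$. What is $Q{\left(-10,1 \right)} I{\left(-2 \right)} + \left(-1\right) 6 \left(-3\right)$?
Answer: $18 - 10 i \sqrt{15} \approx 18.0 - 38.73 i$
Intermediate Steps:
$q{\left(C,G \right)} = -5 - 4 C$
$I{\left(V \right)} = \sqrt{-13 + V}$ ($I{\left(V \right)} = \sqrt{\left(-5 - 8\right) + V} = \sqrt{-13 + V}$)
$Q{\left(-10,1 \right)} I{\left(-2 \right)} + \left(-1\right) 6 \left(-3\right) = - 10 \sqrt{-13 - 2} + \left(-1\right) 6 \left(-3\right) = - 10 \sqrt{-15} - -18 = - 10 i \sqrt{15} + 18 = 18 - 10 i \sqrt{15}$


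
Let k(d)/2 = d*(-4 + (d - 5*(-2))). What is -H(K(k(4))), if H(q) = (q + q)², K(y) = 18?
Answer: -1296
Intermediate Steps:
k(d) = 2*d*(6 + d) (k(d) = 2*(d*(-4 + (d - 5*(-2)))) = 2*(d*(-4 + (d + 10))) = 2*(d*(-4 + (10 + d))) = 2*(d*(6 + d)) = 2*d*(6 + d))
H(q) = 4*q² (H(q) = (2*q)² = 4*q²)
-H(K(k(4))) = -4*18² = -4*324 = -1*1296 = -1296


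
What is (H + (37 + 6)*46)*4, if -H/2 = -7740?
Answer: 69832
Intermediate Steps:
H = 15480 (H = -2*(-7740) = 15480)
(H + (37 + 6)*46)*4 = (15480 + (37 + 6)*46)*4 = (15480 + 43*46)*4 = (15480 + 1978)*4 = 17458*4 = 69832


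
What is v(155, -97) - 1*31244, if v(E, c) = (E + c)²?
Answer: -27880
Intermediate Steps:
v(155, -97) - 1*31244 = (155 - 97)² - 1*31244 = 58² - 31244 = 3364 - 31244 = -27880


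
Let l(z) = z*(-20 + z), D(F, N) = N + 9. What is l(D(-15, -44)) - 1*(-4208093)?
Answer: 4210018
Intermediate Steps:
D(F, N) = 9 + N
l(D(-15, -44)) - 1*(-4208093) = (9 - 44)*(-20 + (9 - 44)) - 1*(-4208093) = -35*(-20 - 35) + 4208093 = -35*(-55) + 4208093 = 1925 + 4208093 = 4210018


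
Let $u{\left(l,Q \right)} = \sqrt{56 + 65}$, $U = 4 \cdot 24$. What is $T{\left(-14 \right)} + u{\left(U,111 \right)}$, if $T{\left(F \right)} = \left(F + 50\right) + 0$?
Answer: $47$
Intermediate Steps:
$U = 96$
$T{\left(F \right)} = 50 + F$ ($T{\left(F \right)} = \left(50 + F\right) + 0 = 50 + F$)
$u{\left(l,Q \right)} = 11$ ($u{\left(l,Q \right)} = \sqrt{121} = 11$)
$T{\left(-14 \right)} + u{\left(U,111 \right)} = \left(50 - 14\right) + 11 = 36 + 11 = 47$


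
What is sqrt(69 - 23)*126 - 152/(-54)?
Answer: 76/27 + 126*sqrt(46) ≈ 857.39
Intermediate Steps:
sqrt(69 - 23)*126 - 152/(-54) = sqrt(46)*126 - 152*(-1/54) = 126*sqrt(46) + 76/27 = 76/27 + 126*sqrt(46)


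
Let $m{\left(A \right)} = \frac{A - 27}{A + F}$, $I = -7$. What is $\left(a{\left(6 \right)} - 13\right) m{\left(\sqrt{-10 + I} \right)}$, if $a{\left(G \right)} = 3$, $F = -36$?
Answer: $- \frac{9890}{1313} + \frac{90 i \sqrt{17}}{1313} \approx -7.5324 + 0.28262 i$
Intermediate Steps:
$m{\left(A \right)} = \frac{-27 + A}{-36 + A}$ ($m{\left(A \right)} = \frac{A - 27}{A - 36} = \frac{-27 + A}{-36 + A}$)
$\left(a{\left(6 \right)} - 13\right) m{\left(\sqrt{-10 + I} \right)} = \left(3 - 13\right) \frac{-27 + \sqrt{-10 - 7}}{-36 + \sqrt{-10 - 7}} = - 10 \frac{-27 + \sqrt{-17}}{-36 + \sqrt{-17}} = - 10 \frac{-27 + i \sqrt{17}}{-36 + i \sqrt{17}} = - \frac{10 \left(-27 + i \sqrt{17}\right)}{-36 + i \sqrt{17}}$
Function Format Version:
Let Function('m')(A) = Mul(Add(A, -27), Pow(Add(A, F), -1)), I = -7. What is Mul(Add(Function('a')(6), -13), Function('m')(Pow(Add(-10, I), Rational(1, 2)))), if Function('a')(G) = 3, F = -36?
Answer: Add(Rational(-9890, 1313), Mul(Rational(90, 1313), I, Pow(17, Rational(1, 2)))) ≈ Add(-7.5324, Mul(0.28262, I))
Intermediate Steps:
Function('m')(A) = Mul(Pow(Add(-36, A), -1), Add(-27, A)) (Function('m')(A) = Mul(Add(A, -27), Pow(Add(A, -36), -1)) = Mul(Add(-27, A), Pow(Add(-36, A), -1)) = Mul(Pow(Add(-36, A), -1), Add(-27, A)))
Mul(Add(Function('a')(6), -13), Function('m')(Pow(Add(-10, I), Rational(1, 2)))) = Mul(Add(3, -13), Mul(Pow(Add(-36, Pow(Add(-10, -7), Rational(1, 2))), -1), Add(-27, Pow(Add(-10, -7), Rational(1, 2))))) = Mul(-10, Mul(Pow(Add(-36, Pow(-17, Rational(1, 2))), -1), Add(-27, Pow(-17, Rational(1, 2))))) = Mul(-10, Mul(Pow(Add(-36, Mul(I, Pow(17, Rational(1, 2)))), -1), Add(-27, Mul(I, Pow(17, Rational(1, 2)))))) = Mul(-10, Pow(Add(-36, Mul(I, Pow(17, Rational(1, 2)))), -1), Add(-27, Mul(I, Pow(17, Rational(1, 2)))))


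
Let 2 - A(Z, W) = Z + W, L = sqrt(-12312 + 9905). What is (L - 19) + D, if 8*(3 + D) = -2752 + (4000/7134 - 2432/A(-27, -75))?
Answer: -17104082/46371 + I*sqrt(2407) ≈ -368.85 + 49.061*I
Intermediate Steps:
L = I*sqrt(2407) (L = sqrt(-2407) = I*sqrt(2407) ≈ 49.061*I)
A(Z, W) = 2 - W - Z (A(Z, W) = 2 - (Z + W) = 2 - (W + Z) = 2 + (-W - Z) = 2 - W - Z)
D = -16223033/46371 (D = -3 + (-2752 + (4000/7134 - 2432/(2 - 1*(-75) - 1*(-27))))/8 = -3 + (-2752 + (4000*(1/7134) - 2432/(2 + 75 + 27)))/8 = -3 + (-2752 + (2000/3567 - 2432/104))/8 = -3 + (-2752 + (2000/3567 - 2432*1/104))/8 = -3 + (-2752 + (2000/3567 - 304/13))/8 = -3 + (-2752 - 1058368/46371)/8 = -3 + (1/8)*(-128671360/46371) = -3 - 16083920/46371 = -16223033/46371 ≈ -349.85)
(L - 19) + D = (I*sqrt(2407) - 19) - 16223033/46371 = (-19 + I*sqrt(2407)) - 16223033/46371 = -17104082/46371 + I*sqrt(2407)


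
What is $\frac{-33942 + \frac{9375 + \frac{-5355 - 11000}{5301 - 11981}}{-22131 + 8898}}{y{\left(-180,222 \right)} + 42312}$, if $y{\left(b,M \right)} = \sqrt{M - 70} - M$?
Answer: $- \frac{4209581694792505}{5220009994043504} + \frac{600082921567 \sqrt{38}}{15660029982130512} \approx -0.8062$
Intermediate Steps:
$y{\left(b,M \right)} = \sqrt{-70 + M} - M$
$\frac{-33942 + \frac{9375 + \frac{-5355 - 11000}{5301 - 11981}}{-22131 + 8898}}{y{\left(-180,222 \right)} + 42312} = \frac{-33942 + \frac{9375 + \frac{-5355 - 11000}{5301 - 11981}}{-22131 + 8898}}{\left(\sqrt{-70 + 222} - 222\right) + 42312} = \frac{-33942 + \frac{9375 - \frac{16355}{-6680}}{-13233}}{\left(\sqrt{152} - 222\right) + 42312} = \frac{-33942 + \left(9375 - - \frac{3271}{1336}\right) \left(- \frac{1}{13233}\right)}{\left(2 \sqrt{38} - 222\right) + 42312} = \frac{-33942 + \left(9375 + \frac{3271}{1336}\right) \left(- \frac{1}{13233}\right)}{\left(-222 + 2 \sqrt{38}\right) + 42312} = \frac{-33942 + \frac{12528271}{1336} \left(- \frac{1}{13233}\right)}{42090 + 2 \sqrt{38}} = \frac{-33942 - \frac{12528271}{17679288}}{42090 + 2 \sqrt{38}} = - \frac{600082921567}{17679288 \left(42090 + 2 \sqrt{38}\right)}$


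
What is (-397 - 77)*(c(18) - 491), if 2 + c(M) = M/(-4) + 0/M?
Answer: 235815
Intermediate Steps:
c(M) = -2 - M/4 (c(M) = -2 + (M/(-4) + 0/M) = -2 + (M*(-¼) + 0) = -2 + (-M/4 + 0) = -2 - M/4)
(-397 - 77)*(c(18) - 491) = (-397 - 77)*((-2 - ¼*18) - 491) = -474*((-2 - 9/2) - 491) = -474*(-13/2 - 491) = -474*(-995/2) = 235815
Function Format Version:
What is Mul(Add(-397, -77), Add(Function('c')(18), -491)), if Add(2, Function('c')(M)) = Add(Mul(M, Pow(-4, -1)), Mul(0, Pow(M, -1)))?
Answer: 235815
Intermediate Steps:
Function('c')(M) = Add(-2, Mul(Rational(-1, 4), M)) (Function('c')(M) = Add(-2, Add(Mul(M, Pow(-4, -1)), Mul(0, Pow(M, -1)))) = Add(-2, Add(Mul(M, Rational(-1, 4)), 0)) = Add(-2, Add(Mul(Rational(-1, 4), M), 0)) = Add(-2, Mul(Rational(-1, 4), M)))
Mul(Add(-397, -77), Add(Function('c')(18), -491)) = Mul(Add(-397, -77), Add(Add(-2, Mul(Rational(-1, 4), 18)), -491)) = Mul(-474, Add(Add(-2, Rational(-9, 2)), -491)) = Mul(-474, Add(Rational(-13, 2), -491)) = Mul(-474, Rational(-995, 2)) = 235815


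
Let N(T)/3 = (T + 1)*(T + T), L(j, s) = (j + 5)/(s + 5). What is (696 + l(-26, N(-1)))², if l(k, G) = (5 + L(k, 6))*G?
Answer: 484416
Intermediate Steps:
L(j, s) = (5 + j)/(5 + s)
N(T) = 6*T*(1 + T) (N(T) = 3*((T + 1)*(T + T)) = 3*((1 + T)*(2*T)) = 3*(2*T*(1 + T)) = 6*T*(1 + T))
l(k, G) = G*(60/11 + k/11) (l(k, G) = (5 + (5 + k)/(5 + 6))*G = (5 + (5 + k)/11)*G = (5 + (5/11 + k/11))*G = (60/11 + k/11)*G = G*(60/11 + k/11))
(696 + l(-26, N(-1)))² = (696 + (6*(-1)*(1 - 1))*(60 - 26)/11)² = (696 + (1/11)*(6*(-1)*0)*34)² = (696 + (1/11)*0*34)² = (696 + 0)² = 696² = 484416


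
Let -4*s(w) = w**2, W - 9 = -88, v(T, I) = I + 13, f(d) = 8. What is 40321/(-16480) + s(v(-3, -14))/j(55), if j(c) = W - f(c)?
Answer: -3503807/1433760 ≈ -2.4438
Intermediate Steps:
v(T, I) = 13 + I
W = -79 (W = 9 - 88 = -79)
j(c) = -87 (j(c) = -79 - 1*8 = -79 - 8 = -87)
s(w) = -w**2/4
40321/(-16480) + s(v(-3, -14))/j(55) = 40321/(-16480) - (13 - 14)**2/4/(-87) = 40321*(-1/16480) - 1/4*(-1)**2*(-1/87) = -40321/16480 - 1/4*1*(-1/87) = -40321/16480 - 1/4*(-1/87) = -40321/16480 + 1/348 = -3503807/1433760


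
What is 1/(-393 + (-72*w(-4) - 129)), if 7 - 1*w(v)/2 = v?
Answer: -1/2106 ≈ -0.00047483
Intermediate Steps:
w(v) = 14 - 2*v
1/(-393 + (-72*w(-4) - 129)) = 1/(-393 + (-72*(14 - 2*(-4)) - 129)) = 1/(-393 + (-72*(14 + 8) - 129)) = 1/(-393 + (-72*22 - 129)) = 1/(-393 + (-1584 - 129)) = 1/(-393 - 1713) = 1/(-2106) = -1/2106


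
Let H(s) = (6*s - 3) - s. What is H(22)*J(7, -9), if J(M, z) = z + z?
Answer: -1926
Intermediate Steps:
J(M, z) = 2*z
H(s) = -3 + 5*s (H(s) = (-3 + 6*s) - s = -3 + 5*s)
H(22)*J(7, -9) = (-3 + 5*22)*(2*(-9)) = (-3 + 110)*(-18) = 107*(-18) = -1926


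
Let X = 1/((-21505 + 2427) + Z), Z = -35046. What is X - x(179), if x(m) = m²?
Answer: -1734187085/54124 ≈ -32041.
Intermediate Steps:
X = -1/54124 (X = 1/((-21505 + 2427) - 35046) = 1/(-19078 - 35046) = 1/(-54124) = -1/54124 ≈ -1.8476e-5)
X - x(179) = -1/54124 - 1*179² = -1/54124 - 1*32041 = -1/54124 - 32041 = -1734187085/54124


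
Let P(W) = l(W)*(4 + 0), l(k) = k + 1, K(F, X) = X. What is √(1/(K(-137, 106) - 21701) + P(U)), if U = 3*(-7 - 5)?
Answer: I*√65288185095/21595 ≈ 11.832*I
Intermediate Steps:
U = -36 (U = 3*(-12) = -36)
l(k) = 1 + k
P(W) = 4 + 4*W (P(W) = (1 + W)*(4 + 0) = (1 + W)*4 = 4 + 4*W)
√(1/(K(-137, 106) - 21701) + P(U)) = √(1/(106 - 21701) + (4 + 4*(-36))) = √(1/(-21595) + (4 - 144)) = √(-1/21595 - 140) = √(-3023301/21595) = I*√65288185095/21595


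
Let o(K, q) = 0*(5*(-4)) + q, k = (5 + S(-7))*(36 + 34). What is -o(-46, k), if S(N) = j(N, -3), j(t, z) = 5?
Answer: -700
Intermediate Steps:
S(N) = 5
k = 700 (k = (5 + 5)*(36 + 34) = 10*70 = 700)
o(K, q) = q (o(K, q) = 0*(-20) + q = 0 + q = q)
-o(-46, k) = -1*700 = -700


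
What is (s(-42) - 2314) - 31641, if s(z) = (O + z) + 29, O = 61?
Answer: -33907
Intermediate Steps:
s(z) = 90 + z (s(z) = (61 + z) + 29 = 90 + z)
(s(-42) - 2314) - 31641 = ((90 - 42) - 2314) - 31641 = (48 - 2314) - 31641 = -2266 - 31641 = -33907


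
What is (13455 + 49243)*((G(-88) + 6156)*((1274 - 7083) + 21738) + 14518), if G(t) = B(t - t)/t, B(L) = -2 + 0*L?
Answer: 135278690021573/22 ≈ 6.1490e+12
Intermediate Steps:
B(L) = -2 (B(L) = -2 + 0 = -2)
G(t) = -2/t
(13455 + 49243)*((G(-88) + 6156)*((1274 - 7083) + 21738) + 14518) = (13455 + 49243)*((-2/(-88) + 6156)*((1274 - 7083) + 21738) + 14518) = 62698*((-2*(-1/88) + 6156)*(-5809 + 21738) + 14518) = 62698*((1/44 + 6156)*15929 + 14518) = 62698*((270865/44)*15929 + 14518) = 62698*(4314608585/44 + 14518) = 62698*(4315247377/44) = 135278690021573/22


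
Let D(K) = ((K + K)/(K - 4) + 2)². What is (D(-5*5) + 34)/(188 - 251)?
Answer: -40258/52983 ≈ -0.75983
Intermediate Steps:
D(K) = (2 + 2*K/(-4 + K))² (D(K) = ((2*K)/(-4 + K) + 2)² = (2*K/(-4 + K) + 2)² = (2 + 2*K/(-4 + K))²)
(D(-5*5) + 34)/(188 - 251) = (16*(-2 - 5*5)²/(-4 - 5*5)² + 34)/(188 - 251) = (16*(-2 - 25)²/(-4 - 25)² + 34)/(-63) = (16*(-27)²/(-29)² + 34)*(-1/63) = (16*(1/841)*729 + 34)*(-1/63) = (11664/841 + 34)*(-1/63) = (40258/841)*(-1/63) = -40258/52983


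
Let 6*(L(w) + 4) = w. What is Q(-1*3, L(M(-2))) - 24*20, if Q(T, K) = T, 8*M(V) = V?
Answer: -483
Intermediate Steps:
M(V) = V/8
L(w) = -4 + w/6
Q(-1*3, L(M(-2))) - 24*20 = -1*3 - 24*20 = -3 - 480 = -483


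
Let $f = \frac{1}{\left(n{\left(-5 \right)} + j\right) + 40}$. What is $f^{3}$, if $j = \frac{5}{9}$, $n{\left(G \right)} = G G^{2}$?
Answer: $- \frac{729}{438976000} \approx -1.6607 \cdot 10^{-6}$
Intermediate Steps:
$n{\left(G \right)} = G^{3}$
$j = \frac{5}{9}$ ($j = 5 \cdot \frac{1}{9} = \frac{5}{9} \approx 0.55556$)
$f = - \frac{9}{760}$ ($f = \frac{1}{\left(\left(-5\right)^{3} + \frac{5}{9}\right) + 40} = \frac{1}{\left(-125 + \frac{5}{9}\right) + 40} = \frac{1}{- \frac{1120}{9} + 40} = \frac{1}{- \frac{760}{9}} = - \frac{9}{760} \approx -0.011842$)
$f^{3} = \left(- \frac{9}{760}\right)^{3} = - \frac{729}{438976000}$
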